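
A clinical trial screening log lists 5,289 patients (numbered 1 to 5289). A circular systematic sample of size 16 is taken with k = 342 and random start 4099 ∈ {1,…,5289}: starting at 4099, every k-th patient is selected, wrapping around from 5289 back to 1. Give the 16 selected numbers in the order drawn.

4099, 4441, 4783, 5125, 178, 520, 862, 1204, 1546, 1888, 2230, 2572, 2914, 3256, 3598, 3940

Selection 1: 4099
Selection 2: 4099 + 342 = 4441
Selection 3: 4441 + 342 = 4783
Selection 4: 4783 + 342 = 5125
Selection 5: 5125 + 342 = 5467 → 5467 − 5289 = 178
Selection 6: 178 + 342 = 520
Selection 7: 520 + 342 = 862
Selection 8: 862 + 342 = 1204
Selection 9: 1204 + 342 = 1546
Selection 10: 1546 + 342 = 1888
Selection 11: 1888 + 342 = 2230
Selection 12: 2230 + 342 = 2572
Selection 13: 2572 + 342 = 2914
Selection 14: 2914 + 342 = 3256
Selection 15: 3256 + 342 = 3598
Selection 16: 3598 + 342 = 3940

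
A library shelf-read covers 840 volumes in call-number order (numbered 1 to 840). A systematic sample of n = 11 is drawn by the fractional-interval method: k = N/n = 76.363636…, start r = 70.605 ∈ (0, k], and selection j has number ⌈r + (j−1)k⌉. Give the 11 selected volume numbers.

j=1: r + 0k = 70.605 → ⌈·⌉ = 71
j=2: r + 1k = 146.968636… → ⌈·⌉ = 147
j=3: r + 2k = 223.332272… → ⌈·⌉ = 224
j=4: r + 3k = 299.695909… → ⌈·⌉ = 300
j=5: r + 4k = 376.059545… → ⌈·⌉ = 377
j=6: r + 5k = 452.423181… → ⌈·⌉ = 453
j=7: r + 6k = 528.786818… → ⌈·⌉ = 529
j=8: r + 7k = 605.150454… → ⌈·⌉ = 606
j=9: r + 8k = 681.514090… → ⌈·⌉ = 682
j=10: r + 9k = 757.877727… → ⌈·⌉ = 758
j=11: r + 10k = 834.241363… → ⌈·⌉ = 835

71, 147, 224, 300, 377, 453, 529, 606, 682, 758, 835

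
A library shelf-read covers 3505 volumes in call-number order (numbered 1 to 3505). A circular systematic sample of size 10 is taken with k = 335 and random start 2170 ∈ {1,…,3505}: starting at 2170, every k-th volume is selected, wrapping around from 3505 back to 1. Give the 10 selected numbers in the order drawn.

Selection 1: 2170
Selection 2: 2170 + 335 = 2505
Selection 3: 2505 + 335 = 2840
Selection 4: 2840 + 335 = 3175
Selection 5: 3175 + 335 = 3510 → 3510 − 3505 = 5
Selection 6: 5 + 335 = 340
Selection 7: 340 + 335 = 675
Selection 8: 675 + 335 = 1010
Selection 9: 1010 + 335 = 1345
Selection 10: 1345 + 335 = 1680

2170, 2505, 2840, 3175, 5, 340, 675, 1010, 1345, 1680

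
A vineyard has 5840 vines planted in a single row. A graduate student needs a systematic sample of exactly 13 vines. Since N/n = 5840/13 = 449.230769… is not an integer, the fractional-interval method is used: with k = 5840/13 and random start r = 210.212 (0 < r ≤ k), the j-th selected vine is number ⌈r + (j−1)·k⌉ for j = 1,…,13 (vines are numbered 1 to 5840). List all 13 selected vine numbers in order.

211, 660, 1109, 1558, 2008, 2457, 2906, 3355, 3805, 4254, 4703, 5152, 5601

j=1: r + 0k = 210.212 → ⌈·⌉ = 211
j=2: r + 1k = 659.442769… → ⌈·⌉ = 660
j=3: r + 2k = 1108.673538… → ⌈·⌉ = 1109
j=4: r + 3k = 1557.904307… → ⌈·⌉ = 1558
j=5: r + 4k = 2007.135076… → ⌈·⌉ = 2008
j=6: r + 5k = 2456.365846… → ⌈·⌉ = 2457
j=7: r + 6k = 2905.596615… → ⌈·⌉ = 2906
j=8: r + 7k = 3354.827384… → ⌈·⌉ = 3355
j=9: r + 8k = 3804.058153… → ⌈·⌉ = 3805
j=10: r + 9k = 4253.288923… → ⌈·⌉ = 4254
j=11: r + 10k = 4702.519692… → ⌈·⌉ = 4703
j=12: r + 11k = 5151.750461… → ⌈·⌉ = 5152
j=13: r + 12k = 5600.981230… → ⌈·⌉ = 5601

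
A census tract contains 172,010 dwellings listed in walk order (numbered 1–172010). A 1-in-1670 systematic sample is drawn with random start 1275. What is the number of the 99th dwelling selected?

k = 1670
99th selection = r + (99−1)·k = 1275 + 98×1670 = 1275 + 163660 = 164935

164935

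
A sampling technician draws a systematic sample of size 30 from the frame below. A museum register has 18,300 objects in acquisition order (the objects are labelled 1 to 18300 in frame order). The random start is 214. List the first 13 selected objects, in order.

k = N/n = 18300/30 = 610
object 1: 214
object 2: 214 + 610 = 824
object 3: 824 + 610 = 1434
object 4: 1434 + 610 = 2044
object 5: 2044 + 610 = 2654
object 6: 2654 + 610 = 3264
object 7: 3264 + 610 = 3874
object 8: 3874 + 610 = 4484
object 9: 4484 + 610 = 5094
object 10: 5094 + 610 = 5704
object 11: 5704 + 610 = 6314
object 12: 6314 + 610 = 6924
object 13: 6924 + 610 = 7534

214, 824, 1434, 2044, 2654, 3264, 3874, 4484, 5094, 5704, 6314, 6924, 7534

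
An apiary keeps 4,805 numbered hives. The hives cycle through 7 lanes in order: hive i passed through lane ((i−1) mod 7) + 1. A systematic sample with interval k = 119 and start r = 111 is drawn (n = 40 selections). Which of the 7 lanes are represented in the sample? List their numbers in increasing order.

6

Consecutive selections differ by k = 119, so their lane numbers differ by 119 mod 7 = 0.
gcd(119, 7) = 7, so the sample visits 7/7 = 1 distinct residues mod 7.
Start 111 is lane 6; the lanes hit are 6.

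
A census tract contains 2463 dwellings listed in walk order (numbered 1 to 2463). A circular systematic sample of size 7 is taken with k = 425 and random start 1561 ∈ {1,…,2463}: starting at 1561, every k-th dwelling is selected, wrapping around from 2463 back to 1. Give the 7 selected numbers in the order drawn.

1561, 1986, 2411, 373, 798, 1223, 1648

Selection 1: 1561
Selection 2: 1561 + 425 = 1986
Selection 3: 1986 + 425 = 2411
Selection 4: 2411 + 425 = 2836 → 2836 − 2463 = 373
Selection 5: 373 + 425 = 798
Selection 6: 798 + 425 = 1223
Selection 7: 1223 + 425 = 1648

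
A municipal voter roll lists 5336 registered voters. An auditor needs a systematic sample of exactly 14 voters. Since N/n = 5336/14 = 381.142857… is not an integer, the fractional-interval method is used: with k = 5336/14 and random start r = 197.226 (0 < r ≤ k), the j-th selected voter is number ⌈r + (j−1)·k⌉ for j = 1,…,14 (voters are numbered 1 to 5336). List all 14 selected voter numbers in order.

j=1: r + 0k = 197.226 → ⌈·⌉ = 198
j=2: r + 1k = 578.368857… → ⌈·⌉ = 579
j=3: r + 2k = 959.511714… → ⌈·⌉ = 960
j=4: r + 3k = 1340.654571… → ⌈·⌉ = 1341
j=5: r + 4k = 1721.797428… → ⌈·⌉ = 1722
j=6: r + 5k = 2102.940285… → ⌈·⌉ = 2103
j=7: r + 6k = 2484.083142… → ⌈·⌉ = 2485
j=8: r + 7k = 2865.226 → ⌈·⌉ = 2866
j=9: r + 8k = 3246.368857… → ⌈·⌉ = 3247
j=10: r + 9k = 3627.511714… → ⌈·⌉ = 3628
j=11: r + 10k = 4008.654571… → ⌈·⌉ = 4009
j=12: r + 11k = 4389.797428… → ⌈·⌉ = 4390
j=13: r + 12k = 4770.940285… → ⌈·⌉ = 4771
j=14: r + 13k = 5152.083142… → ⌈·⌉ = 5153

198, 579, 960, 1341, 1722, 2103, 2485, 2866, 3247, 3628, 4009, 4390, 4771, 5153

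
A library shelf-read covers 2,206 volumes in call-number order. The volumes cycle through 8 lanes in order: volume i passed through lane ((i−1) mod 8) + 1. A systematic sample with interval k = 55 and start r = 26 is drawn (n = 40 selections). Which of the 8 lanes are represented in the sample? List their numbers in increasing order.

Consecutive selections differ by k = 55, so their lane numbers differ by 55 mod 8 = 7.
gcd(55, 8) = 1, so the sample visits 8/1 = 8 distinct residues mod 8.
Start 26 is lane 2; the lanes hit are 1, 2, 3, 4, 5, 6, 7, 8.

1, 2, 3, 4, 5, 6, 7, 8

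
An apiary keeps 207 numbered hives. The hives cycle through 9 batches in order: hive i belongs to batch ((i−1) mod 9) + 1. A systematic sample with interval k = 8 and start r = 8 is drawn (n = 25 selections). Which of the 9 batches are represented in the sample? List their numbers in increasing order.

1, 2, 3, 4, 5, 6, 7, 8, 9

Consecutive selections differ by k = 8, so their batch numbers differ by 8 mod 9 = 8.
gcd(8, 9) = 1, so the sample visits 9/1 = 9 distinct residues mod 9.
Start 8 is batch 8; the batches hit are 1, 2, 3, 4, 5, 6, 7, 8, 9.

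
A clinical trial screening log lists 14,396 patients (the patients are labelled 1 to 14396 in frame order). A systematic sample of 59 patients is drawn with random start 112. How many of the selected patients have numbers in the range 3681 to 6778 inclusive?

k = 14396/59 = 244
First selection ≥ 3681: 112 + ⌈(3681−112)/244⌉·244 = 112 + 15×244 = 3772
Last selection ≤ 6778: 112 + ⌊(6778−112)/244⌋·244 = 112 + 27×244 = 6700
Count = 27 − 15 + 1 = 13

13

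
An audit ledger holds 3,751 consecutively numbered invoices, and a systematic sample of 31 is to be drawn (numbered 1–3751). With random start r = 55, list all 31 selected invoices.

k = N/n = 3751/31 = 121
invoice 1: 55
invoice 2: 55 + 121 = 176
invoice 3: 176 + 121 = 297
invoice 4: 297 + 121 = 418
invoice 5: 418 + 121 = 539
invoice 6: 539 + 121 = 660
invoice 7: 660 + 121 = 781
invoice 8: 781 + 121 = 902
invoice 9: 902 + 121 = 1023
invoice 10: 1023 + 121 = 1144
invoice 11: 1144 + 121 = 1265
invoice 12: 1265 + 121 = 1386
invoice 13: 1386 + 121 = 1507
invoice 14: 1507 + 121 = 1628
invoice 15: 1628 + 121 = 1749
invoice 16: 1749 + 121 = 1870
invoice 17: 1870 + 121 = 1991
invoice 18: 1991 + 121 = 2112
invoice 19: 2112 + 121 = 2233
invoice 20: 2233 + 121 = 2354
invoice 21: 2354 + 121 = 2475
invoice 22: 2475 + 121 = 2596
invoice 23: 2596 + 121 = 2717
invoice 24: 2717 + 121 = 2838
invoice 25: 2838 + 121 = 2959
invoice 26: 2959 + 121 = 3080
invoice 27: 3080 + 121 = 3201
invoice 28: 3201 + 121 = 3322
invoice 29: 3322 + 121 = 3443
invoice 30: 3443 + 121 = 3564
invoice 31: 3564 + 121 = 3685

55, 176, 297, 418, 539, 660, 781, 902, 1023, 1144, 1265, 1386, 1507, 1628, 1749, 1870, 1991, 2112, 2233, 2354, 2475, 2596, 2717, 2838, 2959, 3080, 3201, 3322, 3443, 3564, 3685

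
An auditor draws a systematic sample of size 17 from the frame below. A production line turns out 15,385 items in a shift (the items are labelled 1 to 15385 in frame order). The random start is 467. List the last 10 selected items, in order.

6802, 7707, 8612, 9517, 10422, 11327, 12232, 13137, 14042, 14947

k = N/n = 15385/17 = 905
8th selection = 467 + 7×905 = 6802
9th: 6802 + 905 = 7707
10th: 7707 + 905 = 8612
11th: 8612 + 905 = 9517
12th: 9517 + 905 = 10422
13th: 10422 + 905 = 11327
14th: 11327 + 905 = 12232
15th: 12232 + 905 = 13137
16th: 13137 + 905 = 14042
17th: 14042 + 905 = 14947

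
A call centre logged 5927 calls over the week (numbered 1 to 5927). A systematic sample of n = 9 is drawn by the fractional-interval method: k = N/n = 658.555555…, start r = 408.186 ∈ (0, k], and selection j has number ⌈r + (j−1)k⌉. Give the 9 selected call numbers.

j=1: r + 0k = 408.186 → ⌈·⌉ = 409
j=2: r + 1k = 1066.741555… → ⌈·⌉ = 1067
j=3: r + 2k = 1725.297111… → ⌈·⌉ = 1726
j=4: r + 3k = 2383.852666… → ⌈·⌉ = 2384
j=5: r + 4k = 3042.408222… → ⌈·⌉ = 3043
j=6: r + 5k = 3700.963777… → ⌈·⌉ = 3701
j=7: r + 6k = 4359.519333… → ⌈·⌉ = 4360
j=8: r + 7k = 5018.074888… → ⌈·⌉ = 5019
j=9: r + 8k = 5676.630444… → ⌈·⌉ = 5677

409, 1067, 1726, 2384, 3043, 3701, 4360, 5019, 5677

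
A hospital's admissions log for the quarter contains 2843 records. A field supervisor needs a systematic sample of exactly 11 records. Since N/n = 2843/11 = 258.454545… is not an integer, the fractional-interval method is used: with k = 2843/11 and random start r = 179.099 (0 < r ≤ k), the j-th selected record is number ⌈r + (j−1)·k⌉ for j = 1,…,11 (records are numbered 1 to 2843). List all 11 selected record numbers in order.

180, 438, 697, 955, 1213, 1472, 1730, 1989, 2247, 2506, 2764

j=1: r + 0k = 179.099 → ⌈·⌉ = 180
j=2: r + 1k = 437.553545… → ⌈·⌉ = 438
j=3: r + 2k = 696.008090… → ⌈·⌉ = 697
j=4: r + 3k = 954.462636… → ⌈·⌉ = 955
j=5: r + 4k = 1212.917181… → ⌈·⌉ = 1213
j=6: r + 5k = 1471.371727… → ⌈·⌉ = 1472
j=7: r + 6k = 1729.826272… → ⌈·⌉ = 1730
j=8: r + 7k = 1988.280818… → ⌈·⌉ = 1989
j=9: r + 8k = 2246.735363… → ⌈·⌉ = 2247
j=10: r + 9k = 2505.189909… → ⌈·⌉ = 2506
j=11: r + 10k = 2763.644454… → ⌈·⌉ = 2764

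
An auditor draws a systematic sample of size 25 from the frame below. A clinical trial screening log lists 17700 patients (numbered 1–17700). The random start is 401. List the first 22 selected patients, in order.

401, 1109, 1817, 2525, 3233, 3941, 4649, 5357, 6065, 6773, 7481, 8189, 8897, 9605, 10313, 11021, 11729, 12437, 13145, 13853, 14561, 15269

k = N/n = 17700/25 = 708
patient 1: 401
patient 2: 401 + 708 = 1109
patient 3: 1109 + 708 = 1817
patient 4: 1817 + 708 = 2525
patient 5: 2525 + 708 = 3233
patient 6: 3233 + 708 = 3941
patient 7: 3941 + 708 = 4649
patient 8: 4649 + 708 = 5357
patient 9: 5357 + 708 = 6065
patient 10: 6065 + 708 = 6773
patient 11: 6773 + 708 = 7481
patient 12: 7481 + 708 = 8189
patient 13: 8189 + 708 = 8897
patient 14: 8897 + 708 = 9605
patient 15: 9605 + 708 = 10313
patient 16: 10313 + 708 = 11021
patient 17: 11021 + 708 = 11729
patient 18: 11729 + 708 = 12437
patient 19: 12437 + 708 = 13145
patient 20: 13145 + 708 = 13853
patient 21: 13853 + 708 = 14561
patient 22: 14561 + 708 = 15269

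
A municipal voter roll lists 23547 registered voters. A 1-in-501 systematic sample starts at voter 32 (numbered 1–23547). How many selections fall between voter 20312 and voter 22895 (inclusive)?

k = 501
First selection ≥ 20312: 32 + ⌈(20312−32)/501⌉·501 = 32 + 41×501 = 20573
Last selection ≤ 22895: 32 + ⌊(22895−32)/501⌋·501 = 32 + 45×501 = 22577
Count = 45 − 41 + 1 = 5

5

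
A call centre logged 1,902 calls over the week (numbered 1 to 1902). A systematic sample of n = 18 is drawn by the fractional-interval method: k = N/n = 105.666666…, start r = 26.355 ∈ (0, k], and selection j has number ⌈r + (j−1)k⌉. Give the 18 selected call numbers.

j=1: r + 0k = 26.355 → ⌈·⌉ = 27
j=2: r + 1k = 132.021666… → ⌈·⌉ = 133
j=3: r + 2k = 237.688333… → ⌈·⌉ = 238
j=4: r + 3k = 343.355 → ⌈·⌉ = 344
j=5: r + 4k = 449.021666… → ⌈·⌉ = 450
j=6: r + 5k = 554.688333… → ⌈·⌉ = 555
j=7: r + 6k = 660.355 → ⌈·⌉ = 661
j=8: r + 7k = 766.021666… → ⌈·⌉ = 767
j=9: r + 8k = 871.688333… → ⌈·⌉ = 872
j=10: r + 9k = 977.355 → ⌈·⌉ = 978
j=11: r + 10k = 1083.021666… → ⌈·⌉ = 1084
j=12: r + 11k = 1188.688333… → ⌈·⌉ = 1189
j=13: r + 12k = 1294.355 → ⌈·⌉ = 1295
j=14: r + 13k = 1400.021666… → ⌈·⌉ = 1401
j=15: r + 14k = 1505.688333… → ⌈·⌉ = 1506
j=16: r + 15k = 1611.355 → ⌈·⌉ = 1612
j=17: r + 16k = 1717.021666… → ⌈·⌉ = 1718
j=18: r + 17k = 1822.688333… → ⌈·⌉ = 1823

27, 133, 238, 344, 450, 555, 661, 767, 872, 978, 1084, 1189, 1295, 1401, 1506, 1612, 1718, 1823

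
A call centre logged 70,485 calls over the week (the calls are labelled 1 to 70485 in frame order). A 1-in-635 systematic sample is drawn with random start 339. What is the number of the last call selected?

k = 635
111th selection = r + (111−1)·k = 339 + 110×635 = 339 + 69850 = 70189

70189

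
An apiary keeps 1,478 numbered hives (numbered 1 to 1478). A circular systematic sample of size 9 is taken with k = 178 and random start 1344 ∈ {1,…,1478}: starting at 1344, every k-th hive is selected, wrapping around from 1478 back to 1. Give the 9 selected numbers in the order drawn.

1344, 44, 222, 400, 578, 756, 934, 1112, 1290

Selection 1: 1344
Selection 2: 1344 + 178 = 1522 → 1522 − 1478 = 44
Selection 3: 44 + 178 = 222
Selection 4: 222 + 178 = 400
Selection 5: 400 + 178 = 578
Selection 6: 578 + 178 = 756
Selection 7: 756 + 178 = 934
Selection 8: 934 + 178 = 1112
Selection 9: 1112 + 178 = 1290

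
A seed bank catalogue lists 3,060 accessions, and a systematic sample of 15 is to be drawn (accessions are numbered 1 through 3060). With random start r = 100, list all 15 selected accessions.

100, 304, 508, 712, 916, 1120, 1324, 1528, 1732, 1936, 2140, 2344, 2548, 2752, 2956

k = N/n = 3060/15 = 204
accession 1: 100
accession 2: 100 + 204 = 304
accession 3: 304 + 204 = 508
accession 4: 508 + 204 = 712
accession 5: 712 + 204 = 916
accession 6: 916 + 204 = 1120
accession 7: 1120 + 204 = 1324
accession 8: 1324 + 204 = 1528
accession 9: 1528 + 204 = 1732
accession 10: 1732 + 204 = 1936
accession 11: 1936 + 204 = 2140
accession 12: 2140 + 204 = 2344
accession 13: 2344 + 204 = 2548
accession 14: 2548 + 204 = 2752
accession 15: 2752 + 204 = 2956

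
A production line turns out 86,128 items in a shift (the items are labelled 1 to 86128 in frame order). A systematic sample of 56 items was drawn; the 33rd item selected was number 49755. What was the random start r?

539

k = 86128/56 = 1538
r = 49755 − (33−1)×1538 = 49755 − 49216 = 539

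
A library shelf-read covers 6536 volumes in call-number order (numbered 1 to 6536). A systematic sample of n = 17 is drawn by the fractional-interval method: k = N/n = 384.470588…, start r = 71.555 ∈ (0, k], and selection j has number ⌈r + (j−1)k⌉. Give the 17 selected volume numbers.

j=1: r + 0k = 71.555 → ⌈·⌉ = 72
j=2: r + 1k = 456.025588… → ⌈·⌉ = 457
j=3: r + 2k = 840.496176… → ⌈·⌉ = 841
j=4: r + 3k = 1224.966764… → ⌈·⌉ = 1225
j=5: r + 4k = 1609.437352… → ⌈·⌉ = 1610
j=6: r + 5k = 1993.907941… → ⌈·⌉ = 1994
j=7: r + 6k = 2378.378529… → ⌈·⌉ = 2379
j=8: r + 7k = 2762.849117… → ⌈·⌉ = 2763
j=9: r + 8k = 3147.319705… → ⌈·⌉ = 3148
j=10: r + 9k = 3531.790294… → ⌈·⌉ = 3532
j=11: r + 10k = 3916.260882… → ⌈·⌉ = 3917
j=12: r + 11k = 4300.731470… → ⌈·⌉ = 4301
j=13: r + 12k = 4685.202058… → ⌈·⌉ = 4686
j=14: r + 13k = 5069.672647… → ⌈·⌉ = 5070
j=15: r + 14k = 5454.143235… → ⌈·⌉ = 5455
j=16: r + 15k = 5838.613823… → ⌈·⌉ = 5839
j=17: r + 16k = 6223.084411… → ⌈·⌉ = 6224

72, 457, 841, 1225, 1610, 1994, 2379, 2763, 3148, 3532, 3917, 4301, 4686, 5070, 5455, 5839, 6224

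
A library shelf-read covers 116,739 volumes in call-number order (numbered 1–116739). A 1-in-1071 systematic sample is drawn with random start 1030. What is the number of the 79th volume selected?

84568

k = 1071
79th selection = r + (79−1)·k = 1030 + 78×1071 = 1030 + 83538 = 84568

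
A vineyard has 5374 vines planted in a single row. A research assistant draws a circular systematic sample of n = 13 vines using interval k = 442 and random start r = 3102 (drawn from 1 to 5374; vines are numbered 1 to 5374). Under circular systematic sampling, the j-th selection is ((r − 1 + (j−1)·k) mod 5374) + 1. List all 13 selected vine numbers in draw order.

Selection 1: 3102
Selection 2: 3102 + 442 = 3544
Selection 3: 3544 + 442 = 3986
Selection 4: 3986 + 442 = 4428
Selection 5: 4428 + 442 = 4870
Selection 6: 4870 + 442 = 5312
Selection 7: 5312 + 442 = 5754 → 5754 − 5374 = 380
Selection 8: 380 + 442 = 822
Selection 9: 822 + 442 = 1264
Selection 10: 1264 + 442 = 1706
Selection 11: 1706 + 442 = 2148
Selection 12: 2148 + 442 = 2590
Selection 13: 2590 + 442 = 3032

3102, 3544, 3986, 4428, 4870, 5312, 380, 822, 1264, 1706, 2148, 2590, 3032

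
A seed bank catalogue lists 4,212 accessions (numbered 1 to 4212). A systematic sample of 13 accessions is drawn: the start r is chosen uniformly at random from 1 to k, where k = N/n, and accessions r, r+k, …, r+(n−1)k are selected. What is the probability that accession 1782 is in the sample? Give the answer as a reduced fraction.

1/324

k = 4212/13 = 324.
Accession 1782 is selected iff r ≡ 1782 (mod 324); exactly one such r in {1,…,324}.
Inclusion probability = 1/324.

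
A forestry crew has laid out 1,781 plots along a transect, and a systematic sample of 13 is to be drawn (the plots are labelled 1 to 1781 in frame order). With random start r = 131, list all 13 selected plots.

131, 268, 405, 542, 679, 816, 953, 1090, 1227, 1364, 1501, 1638, 1775

k = N/n = 1781/13 = 137
plot 1: 131
plot 2: 131 + 137 = 268
plot 3: 268 + 137 = 405
plot 4: 405 + 137 = 542
plot 5: 542 + 137 = 679
plot 6: 679 + 137 = 816
plot 7: 816 + 137 = 953
plot 8: 953 + 137 = 1090
plot 9: 1090 + 137 = 1227
plot 10: 1227 + 137 = 1364
plot 11: 1364 + 137 = 1501
plot 12: 1501 + 137 = 1638
plot 13: 1638 + 137 = 1775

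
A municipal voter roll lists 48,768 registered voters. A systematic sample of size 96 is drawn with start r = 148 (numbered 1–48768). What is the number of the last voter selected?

k = 48768/96 = 508
96th selection = r + (96−1)·k = 148 + 95×508 = 148 + 48260 = 48408

48408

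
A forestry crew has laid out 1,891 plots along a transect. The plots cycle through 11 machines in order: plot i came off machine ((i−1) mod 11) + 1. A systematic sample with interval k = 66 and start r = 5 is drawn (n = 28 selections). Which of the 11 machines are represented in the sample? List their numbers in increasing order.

Consecutive selections differ by k = 66, so their machine numbers differ by 66 mod 11 = 0.
gcd(66, 11) = 11, so the sample visits 11/11 = 1 distinct residues mod 11.
Start 5 is machine 5; the machines hit are 5.

5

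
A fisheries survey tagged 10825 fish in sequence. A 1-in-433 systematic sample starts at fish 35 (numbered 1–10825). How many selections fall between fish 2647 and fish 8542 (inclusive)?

k = 433
First selection ≥ 2647: 35 + ⌈(2647−35)/433⌉·433 = 35 + 7×433 = 3066
Last selection ≤ 8542: 35 + ⌊(8542−35)/433⌋·433 = 35 + 19×433 = 8262
Count = 19 − 7 + 1 = 13

13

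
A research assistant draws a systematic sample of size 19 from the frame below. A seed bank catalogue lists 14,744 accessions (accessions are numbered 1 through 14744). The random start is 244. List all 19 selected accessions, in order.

k = N/n = 14744/19 = 776
accession 1: 244
accession 2: 244 + 776 = 1020
accession 3: 1020 + 776 = 1796
accession 4: 1796 + 776 = 2572
accession 5: 2572 + 776 = 3348
accession 6: 3348 + 776 = 4124
accession 7: 4124 + 776 = 4900
accession 8: 4900 + 776 = 5676
accession 9: 5676 + 776 = 6452
accession 10: 6452 + 776 = 7228
accession 11: 7228 + 776 = 8004
accession 12: 8004 + 776 = 8780
accession 13: 8780 + 776 = 9556
accession 14: 9556 + 776 = 10332
accession 15: 10332 + 776 = 11108
accession 16: 11108 + 776 = 11884
accession 17: 11884 + 776 = 12660
accession 18: 12660 + 776 = 13436
accession 19: 13436 + 776 = 14212

244, 1020, 1796, 2572, 3348, 4124, 4900, 5676, 6452, 7228, 8004, 8780, 9556, 10332, 11108, 11884, 12660, 13436, 14212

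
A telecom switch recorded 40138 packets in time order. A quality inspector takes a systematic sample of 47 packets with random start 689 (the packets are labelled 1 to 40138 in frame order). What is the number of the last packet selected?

39973

k = 40138/47 = 854
47th selection = r + (47−1)·k = 689 + 46×854 = 689 + 39284 = 39973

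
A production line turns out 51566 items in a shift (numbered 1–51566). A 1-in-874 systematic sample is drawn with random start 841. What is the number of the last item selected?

k = 874
59th selection = r + (59−1)·k = 841 + 58×874 = 841 + 50692 = 51533

51533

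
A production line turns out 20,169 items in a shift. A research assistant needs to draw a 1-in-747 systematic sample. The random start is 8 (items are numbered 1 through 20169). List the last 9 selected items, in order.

13454, 14201, 14948, 15695, 16442, 17189, 17936, 18683, 19430

19th selection = 8 + 18×747 = 13454
20th: 13454 + 747 = 14201
21st: 14201 + 747 = 14948
22nd: 14948 + 747 = 15695
23rd: 15695 + 747 = 16442
24th: 16442 + 747 = 17189
25th: 17189 + 747 = 17936
26th: 17936 + 747 = 18683
27th: 18683 + 747 = 19430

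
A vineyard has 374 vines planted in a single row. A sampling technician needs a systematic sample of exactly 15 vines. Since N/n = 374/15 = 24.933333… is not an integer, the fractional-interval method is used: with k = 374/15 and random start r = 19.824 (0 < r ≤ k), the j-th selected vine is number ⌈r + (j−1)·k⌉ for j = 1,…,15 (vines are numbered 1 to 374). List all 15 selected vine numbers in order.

j=1: r + 0k = 19.824 → ⌈·⌉ = 20
j=2: r + 1k = 44.757333… → ⌈·⌉ = 45
j=3: r + 2k = 69.690666… → ⌈·⌉ = 70
j=4: r + 3k = 94.624 → ⌈·⌉ = 95
j=5: r + 4k = 119.557333… → ⌈·⌉ = 120
j=6: r + 5k = 144.490666… → ⌈·⌉ = 145
j=7: r + 6k = 169.424 → ⌈·⌉ = 170
j=8: r + 7k = 194.357333… → ⌈·⌉ = 195
j=9: r + 8k = 219.290666… → ⌈·⌉ = 220
j=10: r + 9k = 244.224 → ⌈·⌉ = 245
j=11: r + 10k = 269.157333… → ⌈·⌉ = 270
j=12: r + 11k = 294.090666… → ⌈·⌉ = 295
j=13: r + 12k = 319.024 → ⌈·⌉ = 320
j=14: r + 13k = 343.957333… → ⌈·⌉ = 344
j=15: r + 14k = 368.890666… → ⌈·⌉ = 369

20, 45, 70, 95, 120, 145, 170, 195, 220, 245, 270, 295, 320, 344, 369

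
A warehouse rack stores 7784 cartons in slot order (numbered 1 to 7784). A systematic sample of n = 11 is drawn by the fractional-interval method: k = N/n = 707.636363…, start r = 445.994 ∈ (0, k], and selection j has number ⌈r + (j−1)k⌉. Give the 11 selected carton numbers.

446, 1154, 1862, 2569, 3277, 3985, 4692, 5400, 6108, 6815, 7523

j=1: r + 0k = 445.994 → ⌈·⌉ = 446
j=2: r + 1k = 1153.630363… → ⌈·⌉ = 1154
j=3: r + 2k = 1861.266727… → ⌈·⌉ = 1862
j=4: r + 3k = 2568.903090… → ⌈·⌉ = 2569
j=5: r + 4k = 3276.539454… → ⌈·⌉ = 3277
j=6: r + 5k = 3984.175818… → ⌈·⌉ = 3985
j=7: r + 6k = 4691.812181… → ⌈·⌉ = 4692
j=8: r + 7k = 5399.448545… → ⌈·⌉ = 5400
j=9: r + 8k = 6107.084909… → ⌈·⌉ = 6108
j=10: r + 9k = 6814.721272… → ⌈·⌉ = 6815
j=11: r + 10k = 7522.357636… → ⌈·⌉ = 7523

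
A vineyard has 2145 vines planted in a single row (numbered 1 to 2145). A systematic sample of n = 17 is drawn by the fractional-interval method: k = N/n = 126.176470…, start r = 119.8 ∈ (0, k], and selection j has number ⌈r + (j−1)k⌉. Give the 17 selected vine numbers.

120, 246, 373, 499, 625, 751, 877, 1004, 1130, 1256, 1382, 1508, 1634, 1761, 1887, 2013, 2139

j=1: r + 0k = 119.8 → ⌈·⌉ = 120
j=2: r + 1k = 245.976470… → ⌈·⌉ = 246
j=3: r + 2k = 372.152941… → ⌈·⌉ = 373
j=4: r + 3k = 498.329411… → ⌈·⌉ = 499
j=5: r + 4k = 624.505882… → ⌈·⌉ = 625
j=6: r + 5k = 750.682352… → ⌈·⌉ = 751
j=7: r + 6k = 876.858823… → ⌈·⌉ = 877
j=8: r + 7k = 1003.035294… → ⌈·⌉ = 1004
j=9: r + 8k = 1129.211764… → ⌈·⌉ = 1130
j=10: r + 9k = 1255.388235… → ⌈·⌉ = 1256
j=11: r + 10k = 1381.564705… → ⌈·⌉ = 1382
j=12: r + 11k = 1507.741176… → ⌈·⌉ = 1508
j=13: r + 12k = 1633.917647… → ⌈·⌉ = 1634
j=14: r + 13k = 1760.094117… → ⌈·⌉ = 1761
j=15: r + 14k = 1886.270588… → ⌈·⌉ = 1887
j=16: r + 15k = 2012.447058… → ⌈·⌉ = 2013
j=17: r + 16k = 2138.623529… → ⌈·⌉ = 2139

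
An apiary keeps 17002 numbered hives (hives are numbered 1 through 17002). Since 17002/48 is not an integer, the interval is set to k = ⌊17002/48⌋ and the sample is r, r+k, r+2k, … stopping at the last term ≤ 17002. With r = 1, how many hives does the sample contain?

49

k = ⌊17002/48⌋ = 354
Achieved size = ⌊(17002 − 1)/354⌋ + 1 = ⌊17001/354⌋ + 1 = 48 + 1 = 49
(last selection: 1 + 48×354 = 16993 ≤ 17002; next would be 17347 > 17002)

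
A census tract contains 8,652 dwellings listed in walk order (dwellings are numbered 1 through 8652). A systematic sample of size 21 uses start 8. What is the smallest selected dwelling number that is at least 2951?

3304

k = 8652/21 = 412
Steps past start: ⌈(2951 − 8)/412⌉ = ⌈2943/412⌉ = 8
Selected dwelling: 8 + 8×412 = 3304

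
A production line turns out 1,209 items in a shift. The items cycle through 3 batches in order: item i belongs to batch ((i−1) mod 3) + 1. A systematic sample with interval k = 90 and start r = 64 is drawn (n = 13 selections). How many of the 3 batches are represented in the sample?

1

Consecutive selections differ by k = 90, so their batch numbers differ by 90 mod 3 = 0.
gcd(90, 3) = 3, so the sample visits 3/3 = 1 distinct residues mod 3.
Start 64 is batch 1; the batches hit are 1.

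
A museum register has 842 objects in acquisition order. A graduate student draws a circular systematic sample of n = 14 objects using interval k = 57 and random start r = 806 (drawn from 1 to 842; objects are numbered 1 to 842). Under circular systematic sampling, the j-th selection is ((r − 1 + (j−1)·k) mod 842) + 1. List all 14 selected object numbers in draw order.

Selection 1: 806
Selection 2: 806 + 57 = 863 → 863 − 842 = 21
Selection 3: 21 + 57 = 78
Selection 4: 78 + 57 = 135
Selection 5: 135 + 57 = 192
Selection 6: 192 + 57 = 249
Selection 7: 249 + 57 = 306
Selection 8: 306 + 57 = 363
Selection 9: 363 + 57 = 420
Selection 10: 420 + 57 = 477
Selection 11: 477 + 57 = 534
Selection 12: 534 + 57 = 591
Selection 13: 591 + 57 = 648
Selection 14: 648 + 57 = 705

806, 21, 78, 135, 192, 249, 306, 363, 420, 477, 534, 591, 648, 705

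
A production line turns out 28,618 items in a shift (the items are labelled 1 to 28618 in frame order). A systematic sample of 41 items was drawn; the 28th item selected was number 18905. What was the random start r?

59

k = 28618/41 = 698
r = 18905 − (28−1)×698 = 18905 − 18846 = 59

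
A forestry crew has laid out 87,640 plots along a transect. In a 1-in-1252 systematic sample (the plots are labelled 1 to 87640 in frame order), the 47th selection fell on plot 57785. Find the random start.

193

k = 1252
r = 57785 − (47−1)×1252 = 57785 − 57592 = 193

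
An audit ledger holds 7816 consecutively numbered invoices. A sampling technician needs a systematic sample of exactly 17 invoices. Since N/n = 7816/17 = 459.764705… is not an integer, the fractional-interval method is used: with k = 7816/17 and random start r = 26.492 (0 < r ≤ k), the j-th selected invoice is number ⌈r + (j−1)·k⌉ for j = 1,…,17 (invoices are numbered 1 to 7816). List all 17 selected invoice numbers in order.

j=1: r + 0k = 26.492 → ⌈·⌉ = 27
j=2: r + 1k = 486.256705… → ⌈·⌉ = 487
j=3: r + 2k = 946.021411… → ⌈·⌉ = 947
j=4: r + 3k = 1405.786117… → ⌈·⌉ = 1406
j=5: r + 4k = 1865.550823… → ⌈·⌉ = 1866
j=6: r + 5k = 2325.315529… → ⌈·⌉ = 2326
j=7: r + 6k = 2785.080235… → ⌈·⌉ = 2786
j=8: r + 7k = 3244.844941… → ⌈·⌉ = 3245
j=9: r + 8k = 3704.609647… → ⌈·⌉ = 3705
j=10: r + 9k = 4164.374352… → ⌈·⌉ = 4165
j=11: r + 10k = 4624.139058… → ⌈·⌉ = 4625
j=12: r + 11k = 5083.903764… → ⌈·⌉ = 5084
j=13: r + 12k = 5543.668470… → ⌈·⌉ = 5544
j=14: r + 13k = 6003.433176… → ⌈·⌉ = 6004
j=15: r + 14k = 6463.197882… → ⌈·⌉ = 6464
j=16: r + 15k = 6922.962588… → ⌈·⌉ = 6923
j=17: r + 16k = 7382.727294… → ⌈·⌉ = 7383

27, 487, 947, 1406, 1866, 2326, 2786, 3245, 3705, 4165, 4625, 5084, 5544, 6004, 6464, 6923, 7383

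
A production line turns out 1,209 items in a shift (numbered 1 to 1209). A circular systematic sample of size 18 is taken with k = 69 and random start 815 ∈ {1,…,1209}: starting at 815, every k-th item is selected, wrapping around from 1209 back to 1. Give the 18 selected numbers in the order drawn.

Selection 1: 815
Selection 2: 815 + 69 = 884
Selection 3: 884 + 69 = 953
Selection 4: 953 + 69 = 1022
Selection 5: 1022 + 69 = 1091
Selection 6: 1091 + 69 = 1160
Selection 7: 1160 + 69 = 1229 → 1229 − 1209 = 20
Selection 8: 20 + 69 = 89
Selection 9: 89 + 69 = 158
Selection 10: 158 + 69 = 227
Selection 11: 227 + 69 = 296
Selection 12: 296 + 69 = 365
Selection 13: 365 + 69 = 434
Selection 14: 434 + 69 = 503
Selection 15: 503 + 69 = 572
Selection 16: 572 + 69 = 641
Selection 17: 641 + 69 = 710
Selection 18: 710 + 69 = 779

815, 884, 953, 1022, 1091, 1160, 20, 89, 158, 227, 296, 365, 434, 503, 572, 641, 710, 779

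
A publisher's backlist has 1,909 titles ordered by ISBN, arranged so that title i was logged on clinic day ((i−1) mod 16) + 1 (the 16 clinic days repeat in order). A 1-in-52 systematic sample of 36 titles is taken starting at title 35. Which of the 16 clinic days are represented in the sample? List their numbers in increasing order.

3, 7, 11, 15

Consecutive selections differ by k = 52, so their clinic day numbers differ by 52 mod 16 = 4.
gcd(52, 16) = 4, so the sample visits 16/4 = 4 distinct residues mod 16.
Start 35 is clinic day 3; the clinic days hit are 3, 7, 11, 15.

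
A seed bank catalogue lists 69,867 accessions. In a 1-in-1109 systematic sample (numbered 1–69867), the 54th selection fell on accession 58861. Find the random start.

k = 1109
r = 58861 − (54−1)×1109 = 58861 − 58777 = 84

84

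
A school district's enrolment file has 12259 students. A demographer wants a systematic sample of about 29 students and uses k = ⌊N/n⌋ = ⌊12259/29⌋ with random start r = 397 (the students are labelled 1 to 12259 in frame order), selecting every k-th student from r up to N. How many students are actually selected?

29

k = ⌊12259/29⌋ = 422
Achieved size = ⌊(12259 − 397)/422⌋ + 1 = ⌊11862/422⌋ + 1 = 28 + 1 = 29
(last selection: 397 + 28×422 = 12213 ≤ 12259; next would be 12635 > 12259)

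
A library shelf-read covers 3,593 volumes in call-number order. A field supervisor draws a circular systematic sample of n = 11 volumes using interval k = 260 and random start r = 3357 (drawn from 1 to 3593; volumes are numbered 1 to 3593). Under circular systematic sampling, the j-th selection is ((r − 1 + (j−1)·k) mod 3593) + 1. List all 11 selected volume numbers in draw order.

Selection 1: 3357
Selection 2: 3357 + 260 = 3617 → 3617 − 3593 = 24
Selection 3: 24 + 260 = 284
Selection 4: 284 + 260 = 544
Selection 5: 544 + 260 = 804
Selection 6: 804 + 260 = 1064
Selection 7: 1064 + 260 = 1324
Selection 8: 1324 + 260 = 1584
Selection 9: 1584 + 260 = 1844
Selection 10: 1844 + 260 = 2104
Selection 11: 2104 + 260 = 2364

3357, 24, 284, 544, 804, 1064, 1324, 1584, 1844, 2104, 2364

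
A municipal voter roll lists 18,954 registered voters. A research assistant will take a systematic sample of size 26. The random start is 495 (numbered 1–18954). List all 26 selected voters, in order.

495, 1224, 1953, 2682, 3411, 4140, 4869, 5598, 6327, 7056, 7785, 8514, 9243, 9972, 10701, 11430, 12159, 12888, 13617, 14346, 15075, 15804, 16533, 17262, 17991, 18720

k = N/n = 18954/26 = 729
voter 1: 495
voter 2: 495 + 729 = 1224
voter 3: 1224 + 729 = 1953
voter 4: 1953 + 729 = 2682
voter 5: 2682 + 729 = 3411
voter 6: 3411 + 729 = 4140
voter 7: 4140 + 729 = 4869
voter 8: 4869 + 729 = 5598
voter 9: 5598 + 729 = 6327
voter 10: 6327 + 729 = 7056
voter 11: 7056 + 729 = 7785
voter 12: 7785 + 729 = 8514
voter 13: 8514 + 729 = 9243
voter 14: 9243 + 729 = 9972
voter 15: 9972 + 729 = 10701
voter 16: 10701 + 729 = 11430
voter 17: 11430 + 729 = 12159
voter 18: 12159 + 729 = 12888
voter 19: 12888 + 729 = 13617
voter 20: 13617 + 729 = 14346
voter 21: 14346 + 729 = 15075
voter 22: 15075 + 729 = 15804
voter 23: 15804 + 729 = 16533
voter 24: 16533 + 729 = 17262
voter 25: 17262 + 729 = 17991
voter 26: 17991 + 729 = 18720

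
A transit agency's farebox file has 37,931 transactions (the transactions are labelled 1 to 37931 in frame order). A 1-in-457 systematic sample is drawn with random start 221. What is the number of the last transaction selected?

k = 457
83rd selection = r + (83−1)·k = 221 + 82×457 = 221 + 37474 = 37695

37695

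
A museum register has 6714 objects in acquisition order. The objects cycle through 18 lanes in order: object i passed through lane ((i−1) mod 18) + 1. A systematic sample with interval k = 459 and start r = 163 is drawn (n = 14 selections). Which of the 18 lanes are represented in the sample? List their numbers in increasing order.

1, 10

Consecutive selections differ by k = 459, so their lane numbers differ by 459 mod 18 = 9.
gcd(459, 18) = 9, so the sample visits 18/9 = 2 distinct residues mod 18.
Start 163 is lane 1; the lanes hit are 1, 10.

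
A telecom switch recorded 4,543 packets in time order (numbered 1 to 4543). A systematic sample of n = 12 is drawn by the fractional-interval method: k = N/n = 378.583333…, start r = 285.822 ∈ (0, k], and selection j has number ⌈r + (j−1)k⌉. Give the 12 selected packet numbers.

286, 665, 1043, 1422, 1801, 2179, 2558, 2936, 3315, 3694, 4072, 4451

j=1: r + 0k = 285.822 → ⌈·⌉ = 286
j=2: r + 1k = 664.405333… → ⌈·⌉ = 665
j=3: r + 2k = 1042.988666… → ⌈·⌉ = 1043
j=4: r + 3k = 1421.572 → ⌈·⌉ = 1422
j=5: r + 4k = 1800.155333… → ⌈·⌉ = 1801
j=6: r + 5k = 2178.738666… → ⌈·⌉ = 2179
j=7: r + 6k = 2557.322 → ⌈·⌉ = 2558
j=8: r + 7k = 2935.905333… → ⌈·⌉ = 2936
j=9: r + 8k = 3314.488666… → ⌈·⌉ = 3315
j=10: r + 9k = 3693.072 → ⌈·⌉ = 3694
j=11: r + 10k = 4071.655333… → ⌈·⌉ = 4072
j=12: r + 11k = 4450.238666… → ⌈·⌉ = 4451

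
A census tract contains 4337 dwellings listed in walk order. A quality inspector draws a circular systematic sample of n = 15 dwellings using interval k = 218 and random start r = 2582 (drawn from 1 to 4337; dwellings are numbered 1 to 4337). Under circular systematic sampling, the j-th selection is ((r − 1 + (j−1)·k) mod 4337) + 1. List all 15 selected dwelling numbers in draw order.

Selection 1: 2582
Selection 2: 2582 + 218 = 2800
Selection 3: 2800 + 218 = 3018
Selection 4: 3018 + 218 = 3236
Selection 5: 3236 + 218 = 3454
Selection 6: 3454 + 218 = 3672
Selection 7: 3672 + 218 = 3890
Selection 8: 3890 + 218 = 4108
Selection 9: 4108 + 218 = 4326
Selection 10: 4326 + 218 = 4544 → 4544 − 4337 = 207
Selection 11: 207 + 218 = 425
Selection 12: 425 + 218 = 643
Selection 13: 643 + 218 = 861
Selection 14: 861 + 218 = 1079
Selection 15: 1079 + 218 = 1297

2582, 2800, 3018, 3236, 3454, 3672, 3890, 4108, 4326, 207, 425, 643, 861, 1079, 1297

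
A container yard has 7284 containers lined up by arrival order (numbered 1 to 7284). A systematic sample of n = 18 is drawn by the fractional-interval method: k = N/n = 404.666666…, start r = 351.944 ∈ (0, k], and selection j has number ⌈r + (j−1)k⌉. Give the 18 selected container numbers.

j=1: r + 0k = 351.944 → ⌈·⌉ = 352
j=2: r + 1k = 756.610666… → ⌈·⌉ = 757
j=3: r + 2k = 1161.277333… → ⌈·⌉ = 1162
j=4: r + 3k = 1565.944 → ⌈·⌉ = 1566
j=5: r + 4k = 1970.610666… → ⌈·⌉ = 1971
j=6: r + 5k = 2375.277333… → ⌈·⌉ = 2376
j=7: r + 6k = 2779.944 → ⌈·⌉ = 2780
j=8: r + 7k = 3184.610666… → ⌈·⌉ = 3185
j=9: r + 8k = 3589.277333… → ⌈·⌉ = 3590
j=10: r + 9k = 3993.944 → ⌈·⌉ = 3994
j=11: r + 10k = 4398.610666… → ⌈·⌉ = 4399
j=12: r + 11k = 4803.277333… → ⌈·⌉ = 4804
j=13: r + 12k = 5207.944 → ⌈·⌉ = 5208
j=14: r + 13k = 5612.610666… → ⌈·⌉ = 5613
j=15: r + 14k = 6017.277333… → ⌈·⌉ = 6018
j=16: r + 15k = 6421.944 → ⌈·⌉ = 6422
j=17: r + 16k = 6826.610666… → ⌈·⌉ = 6827
j=18: r + 17k = 7231.277333… → ⌈·⌉ = 7232

352, 757, 1162, 1566, 1971, 2376, 2780, 3185, 3590, 3994, 4399, 4804, 5208, 5613, 6018, 6422, 6827, 7232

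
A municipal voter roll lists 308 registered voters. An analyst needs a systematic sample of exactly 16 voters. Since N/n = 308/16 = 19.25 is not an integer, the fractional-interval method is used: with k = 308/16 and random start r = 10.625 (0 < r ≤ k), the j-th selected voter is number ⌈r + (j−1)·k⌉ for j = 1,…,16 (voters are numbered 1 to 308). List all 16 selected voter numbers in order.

j=1: r + 0k = 10.625 → ⌈·⌉ = 11
j=2: r + 1k = 29.875 → ⌈·⌉ = 30
j=3: r + 2k = 49.125 → ⌈·⌉ = 50
j=4: r + 3k = 68.375 → ⌈·⌉ = 69
j=5: r + 4k = 87.625 → ⌈·⌉ = 88
j=6: r + 5k = 106.875 → ⌈·⌉ = 107
j=7: r + 6k = 126.125 → ⌈·⌉ = 127
j=8: r + 7k = 145.375 → ⌈·⌉ = 146
j=9: r + 8k = 164.625 → ⌈·⌉ = 165
j=10: r + 9k = 183.875 → ⌈·⌉ = 184
j=11: r + 10k = 203.125 → ⌈·⌉ = 204
j=12: r + 11k = 222.375 → ⌈·⌉ = 223
j=13: r + 12k = 241.625 → ⌈·⌉ = 242
j=14: r + 13k = 260.875 → ⌈·⌉ = 261
j=15: r + 14k = 280.125 → ⌈·⌉ = 281
j=16: r + 15k = 299.375 → ⌈·⌉ = 300

11, 30, 50, 69, 88, 107, 127, 146, 165, 184, 204, 223, 242, 261, 281, 300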